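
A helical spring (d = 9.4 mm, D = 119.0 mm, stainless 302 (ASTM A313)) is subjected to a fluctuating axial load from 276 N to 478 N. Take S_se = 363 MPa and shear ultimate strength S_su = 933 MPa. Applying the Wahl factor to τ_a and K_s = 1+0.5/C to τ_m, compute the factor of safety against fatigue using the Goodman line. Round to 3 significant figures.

C = D/d = 119.0/9.4 = 12.6596; K_W = (4C−1)/(4C−4)+0.615/C = 1.1129; K_s = 1+0.5/C = 1.0395
F_a = (F_max−F_min)/2 = 101 N; F_m = (F_max+F_min)/2 = 377 N
τ_a = K_W·8F_aD/(πd³) = 1.1129 × 36.849 = 41.009 MPa
τ_m = K_s·8F_mD/(πd³) = 1.0395 × 137.55 = 142.98 MPa
Goodman: 1/n_f = τ_a/S_se + τ_m/S_su = 41.009/363 + 142.98/933 = 0.11297 + 0.15324 = 0.26622
n_f = 1/0.26622 = 3.756

3.76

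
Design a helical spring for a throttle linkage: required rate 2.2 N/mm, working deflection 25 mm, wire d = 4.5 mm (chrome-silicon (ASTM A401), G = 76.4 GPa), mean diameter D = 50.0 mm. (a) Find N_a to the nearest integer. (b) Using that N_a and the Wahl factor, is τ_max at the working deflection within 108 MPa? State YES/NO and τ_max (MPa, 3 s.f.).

(a) 14 coils; (b) YES, τ_max = 88.3 MPa

N_a = Gd⁴/(8D³k) = (76.4×10³)(4.5⁴)/(8·50.0³·2.2) = 14.24 → N_a = 14
Actual rate k = Gd⁴/(8D³·14) = 2.2378 N/mm
Working load F = kδ = 2.2378·25 = 55.944 N
C = 50.0/4.5 = 11.1111; K_W = (4C−1)/(4C−4)+0.615/C = 1.1295
τ_max = K_W·8FD/(πd³) = 1.1295·78.168 = 88.293 MPa
τ_max ≤ 108 MPa → acceptable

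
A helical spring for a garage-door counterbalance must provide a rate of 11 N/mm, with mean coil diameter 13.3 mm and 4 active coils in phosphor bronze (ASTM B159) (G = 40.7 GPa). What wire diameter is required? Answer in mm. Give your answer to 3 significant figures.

d = (8D³N_a·k / G)^(1/4) = (8·13.3³·4·11 / (40.7×10³))^0.25
  = (20.347)^0.25 = 2.1239 mm

2.12 mm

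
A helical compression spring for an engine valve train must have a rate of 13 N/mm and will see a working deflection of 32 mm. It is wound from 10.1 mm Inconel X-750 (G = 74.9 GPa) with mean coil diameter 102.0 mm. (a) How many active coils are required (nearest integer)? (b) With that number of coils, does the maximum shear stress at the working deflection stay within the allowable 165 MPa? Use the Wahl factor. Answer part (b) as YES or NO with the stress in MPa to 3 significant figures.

(a) 7 coils; (b) YES, τ_max = 121 MPa

N_a = Gd⁴/(8D³k) = (74.9×10³)(10.1⁴)/(8·102.0³·13) = 7.062 → N_a = 7
Actual rate k = Gd⁴/(8D³·7) = 13.115 N/mm
Working load F = kδ = 13.115·32 = 419.69 N
C = 102.0/10.1 = 10.0990; K_W = (4C−1)/(4C−4)+0.615/C = 1.1433
τ_max = K_W·8FD/(πd³) = 1.1433·105.8 = 120.97 MPa
τ_max ≤ 165 MPa → acceptable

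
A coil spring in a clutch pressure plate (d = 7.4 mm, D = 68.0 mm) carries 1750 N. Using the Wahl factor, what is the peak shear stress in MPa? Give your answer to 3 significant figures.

866 MPa

Spring index C = D/d = 68.0/7.4 = 9.1892
K_W = (4C−1)/(4C−4) + 0.615/C = 35.757/32.757 + 0.0669 = 1.1585
τ₀ = 8FD/(πd³) = 8·1750·68.0/(π·7.4³) = 952000/1273 = 747.81 MPa
τ_max = K·τ₀ = 1.1585 × 747.81 = 866.35 MPa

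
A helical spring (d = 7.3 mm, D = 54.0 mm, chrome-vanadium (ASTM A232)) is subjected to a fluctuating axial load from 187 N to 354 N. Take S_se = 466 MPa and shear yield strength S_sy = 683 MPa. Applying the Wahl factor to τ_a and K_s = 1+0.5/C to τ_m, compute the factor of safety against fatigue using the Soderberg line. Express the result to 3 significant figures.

C = D/d = 54.0/7.3 = 7.3973; K_W = (4C−1)/(4C−4)+0.615/C = 1.2004; K_s = 1+0.5/C = 1.0676
F_a = (F_max−F_min)/2 = 83.5 N; F_m = (F_max+F_min)/2 = 270.5 N
τ_a = K_W·8F_aD/(πd³) = 1.2004 × 29.516 = 35.43 MPa
τ_m = K_s·8F_mD/(πd³) = 1.0676 × 95.616 = 102.08 MPa
Soderberg: 1/n_f = τ_a/S_se + τ_m/S_sy = 35.43/466 + 102.08/683 = 0.07603 + 0.14946 = 0.22549
n_f = 1/0.22549 = 4.435

4.43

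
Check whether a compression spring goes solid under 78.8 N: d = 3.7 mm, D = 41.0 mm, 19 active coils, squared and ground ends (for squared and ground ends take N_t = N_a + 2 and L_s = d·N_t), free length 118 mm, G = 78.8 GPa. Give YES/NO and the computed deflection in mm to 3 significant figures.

k = Gd⁴/(8D³N_a) = (78.8×10³)(3.7⁴)/(8·41.0³·19) = 1.4097 N/mm
N_t = 21; L_s = 3.7·21 = 77.7 mm; δ_solid = L₀ − L_s = 118 − 77.7 = 40.3 mm
δ = F/k = 78.8/1.4097 = 55.897 mm
δ ≥ δ_solid → spring goes solid

YES, δ = 55.9 mm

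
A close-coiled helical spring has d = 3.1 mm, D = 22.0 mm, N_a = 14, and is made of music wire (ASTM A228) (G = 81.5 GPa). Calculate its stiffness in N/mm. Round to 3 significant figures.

6.31 N/mm

k = Gd⁴/(8D³N_a) = (81.5×10³ × 3.1⁴) / (8 × 22.0³ × 14)
  = 7.5267e+06 / 1.19258e+06 = 6.3113 N/mm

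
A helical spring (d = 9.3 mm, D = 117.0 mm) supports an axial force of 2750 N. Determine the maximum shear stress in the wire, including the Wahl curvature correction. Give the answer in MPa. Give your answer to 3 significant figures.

1130 MPa

Spring index C = D/d = 117.0/9.3 = 12.5806
K_W = (4C−1)/(4C−4) + 0.615/C = 49.323/46.323 + 0.0489 = 1.1136
τ₀ = 8FD/(πd³) = 8·2750·117.0/(π·9.3³) = 2.574e+06/2527 = 1018.6 MPa
τ_max = K·τ₀ = 1.1136 × 1018.6 = 1134.4 MPa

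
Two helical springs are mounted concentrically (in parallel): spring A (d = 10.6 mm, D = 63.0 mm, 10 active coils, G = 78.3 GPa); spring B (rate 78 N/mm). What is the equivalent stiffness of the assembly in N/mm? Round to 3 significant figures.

k_A = Gd⁴/(8D³N_a) = (78.3×10³)(10.6⁴)/(8·63.0³·10) = 49.417 N/mm
Parallel: k_eq = 49.417 + 78 = 127.42 N/mm

127 N/mm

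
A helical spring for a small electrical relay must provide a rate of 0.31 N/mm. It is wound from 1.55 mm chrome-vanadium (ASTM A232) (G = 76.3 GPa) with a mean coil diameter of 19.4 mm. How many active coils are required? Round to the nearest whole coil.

24

N_a = Gd⁴/(8D³k) = (76.3×10³ × 1.55⁴)/(8 × 19.4³ × 0.31)
    = 440404 / 18107.4 = 24.32 → 24 coils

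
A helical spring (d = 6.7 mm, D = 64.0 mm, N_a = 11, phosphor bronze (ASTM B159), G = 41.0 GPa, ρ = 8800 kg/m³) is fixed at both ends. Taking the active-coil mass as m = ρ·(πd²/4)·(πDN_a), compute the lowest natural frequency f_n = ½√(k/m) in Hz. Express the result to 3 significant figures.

k = Gd⁴/(8D³N_a) = (41.0×10³)(6.7⁴)/(8·64.0³·11) = 3.5815 N/mm = 3581.5 N/m
Wire length L = πDN_a = π·64.0·11 = 2211.7 mm
m = ρ·(πd²/4)·L = 8800 × 35.257×10⁻⁶ m² × 2.2117 m = 0.68619 kg
f_n = ½√(k/m) = 0.5·√(3581.5/0.68619) = 0.5·√(5219.3) = 36.123 Hz

36.1 Hz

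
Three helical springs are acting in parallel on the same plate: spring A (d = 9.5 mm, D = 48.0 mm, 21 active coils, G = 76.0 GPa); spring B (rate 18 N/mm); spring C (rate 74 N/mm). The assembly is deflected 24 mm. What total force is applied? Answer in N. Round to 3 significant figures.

k_A = Gd⁴/(8D³N_a) = (76.0×10³)(9.5⁴)/(8·48.0³·21) = 33.318 N/mm
Parallel: k_eq = 33.318 + 18 + 74 = 125.32 N/mm
F = k_eq·δ = 125.32·24 = 3007.6 N

3010 N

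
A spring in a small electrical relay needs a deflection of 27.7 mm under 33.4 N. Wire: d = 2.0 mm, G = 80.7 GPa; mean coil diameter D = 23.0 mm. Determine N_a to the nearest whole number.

11

Required rate k = F/δ = 33.4/27.7 = 1.2058 N/mm
N_a = Gd⁴/(8D³k) = (80.7×10³ × 2.0⁴)/(8 × 23.0³ × 1.2058)
    = 1.2912e+06 / 117365 = 11 → 11 coils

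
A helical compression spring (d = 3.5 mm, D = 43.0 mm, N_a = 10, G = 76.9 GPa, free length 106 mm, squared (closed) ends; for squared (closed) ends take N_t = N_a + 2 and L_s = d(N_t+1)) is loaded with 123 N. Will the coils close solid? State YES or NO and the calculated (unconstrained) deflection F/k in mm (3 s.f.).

k = Gd⁴/(8D³N_a) = (76.9×10³)(3.5⁴)/(8·43.0³·10) = 1.8143 N/mm
N_t = 12; L_s = 3.5·13 = 45.5 mm; δ_solid = L₀ − L_s = 106 − 45.5 = 60.5 mm
δ = F/k = 123/1.8143 = 67.796 mm
δ ≥ δ_solid → spring goes solid

YES, δ = 67.8 mm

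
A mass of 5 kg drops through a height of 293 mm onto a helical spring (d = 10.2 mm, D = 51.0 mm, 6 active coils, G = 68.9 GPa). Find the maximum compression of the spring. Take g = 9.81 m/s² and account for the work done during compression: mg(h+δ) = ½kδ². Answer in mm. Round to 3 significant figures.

16.1 mm

k = Gd⁴/(8D³N_a) = (68.9×10³)(10.2⁴)/(8·51.0³·6) = 117.13 N/mm
W = mg = 5 × 9.81 = 49.05 N
½kδ² − Wδ − Wh = 0 → δ = (W + √(W² + 2kWh))/k
δ = (49.05 + √(2405.9 + 3.3667e+06))/117.13 = (49.05 + 1835.5)/117.13 = 16.09 mm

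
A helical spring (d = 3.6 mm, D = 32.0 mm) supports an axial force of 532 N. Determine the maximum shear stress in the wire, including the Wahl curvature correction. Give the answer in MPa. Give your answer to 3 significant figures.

Spring index C = D/d = 32.0/3.6 = 8.8889
K_W = (4C−1)/(4C−4) + 0.615/C = 34.556/31.556 + 0.0692 = 1.1643
τ₀ = 8FD/(πd³) = 8·532·32.0/(π·3.6³) = 136192/146.57 = 929.17 MPa
τ_max = K·τ₀ = 1.1643 × 929.17 = 1081.8 MPa

1080 MPa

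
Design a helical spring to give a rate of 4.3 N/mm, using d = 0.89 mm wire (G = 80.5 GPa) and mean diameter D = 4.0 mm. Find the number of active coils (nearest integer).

23

N_a = Gd⁴/(8D³k) = (80.5×10³ × 0.89⁴)/(8 × 4.0³ × 4.3)
    = 50507.5 / 2201.6 = 22.94 → 23 coils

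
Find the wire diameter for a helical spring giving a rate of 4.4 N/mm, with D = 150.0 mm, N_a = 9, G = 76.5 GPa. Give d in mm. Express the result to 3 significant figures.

10.9 mm

d = (8D³N_a·k / G)^(1/4) = (8·150.0³·9·4.4 / (76.5×10³))^0.25
  = (13976)^0.25 = 10.8730 mm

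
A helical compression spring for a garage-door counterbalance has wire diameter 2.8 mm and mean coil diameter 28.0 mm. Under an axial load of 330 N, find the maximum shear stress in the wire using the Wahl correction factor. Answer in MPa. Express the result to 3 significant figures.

1230 MPa

Spring index C = D/d = 28.0/2.8 = 10.0000
K_W = (4C−1)/(4C−4) + 0.615/C = 39.000/36.000 + 0.0615 = 1.1448
τ₀ = 8FD/(πd³) = 8·330·28.0/(π·2.8³) = 73920/68.964 = 1071.9 MPa
τ_max = K·τ₀ = 1.1448 × 1071.9 = 1227.1 MPa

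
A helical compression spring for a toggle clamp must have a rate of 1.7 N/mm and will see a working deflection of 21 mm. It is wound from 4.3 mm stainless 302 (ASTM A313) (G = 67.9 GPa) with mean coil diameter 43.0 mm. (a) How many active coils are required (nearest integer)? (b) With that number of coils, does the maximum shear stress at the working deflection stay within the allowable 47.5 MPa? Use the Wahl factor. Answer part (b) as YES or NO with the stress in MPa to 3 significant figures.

(a) 21 coils; (b) NO, τ_max = 57.5 MPa

N_a = Gd⁴/(8D³k) = (67.9×10³)(4.3⁴)/(8·43.0³·1.7) = 21.47 → N_a = 21
Actual rate k = Gd⁴/(8D³·21) = 1.7379 N/mm
Working load F = kδ = 1.7379·21 = 36.496 N
C = 43.0/4.3 = 10.0000; K_W = (4C−1)/(4C−4)+0.615/C = 1.1448
τ_max = K_W·8FD/(πd³) = 1.1448·50.263 = 57.543 MPa
τ_max > 47.5 MPa → exceeds allowable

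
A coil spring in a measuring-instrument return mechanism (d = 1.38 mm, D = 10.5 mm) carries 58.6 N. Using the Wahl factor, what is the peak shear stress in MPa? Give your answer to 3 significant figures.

Spring index C = D/d = 10.5/1.38 = 7.6087
K_W = (4C−1)/(4C−4) + 0.615/C = 29.435/26.435 + 0.0808 = 1.1943
τ₀ = 8FD/(πd³) = 8·58.6·10.5/(π·1.38³) = 4922.4/8.2563 = 596.2 MPa
τ_max = K·τ₀ = 1.1943 × 596.2 = 712.05 MPa

712 MPa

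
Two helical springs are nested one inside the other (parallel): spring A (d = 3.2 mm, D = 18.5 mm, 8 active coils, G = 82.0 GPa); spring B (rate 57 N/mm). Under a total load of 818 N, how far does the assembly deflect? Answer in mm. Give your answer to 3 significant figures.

k_A = Gd⁴/(8D³N_a) = (82.0×10³)(3.2⁴)/(8·18.5³·8) = 21.219 N/mm
Parallel: k_eq = 21.219 + 57 = 78.219 N/mm
δ = F/k_eq = 818/78.219 = 10.458 mm

10.5 mm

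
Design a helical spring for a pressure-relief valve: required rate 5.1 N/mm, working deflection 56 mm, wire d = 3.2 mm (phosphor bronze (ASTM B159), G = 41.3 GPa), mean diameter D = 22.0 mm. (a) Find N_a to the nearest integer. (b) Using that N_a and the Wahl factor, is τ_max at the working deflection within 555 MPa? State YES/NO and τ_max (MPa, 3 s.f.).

N_a = Gd⁴/(8D³k) = (41.3×10³)(3.2⁴)/(8·22.0³·5.1) = 9.968 → N_a = 10
Actual rate k = Gd⁴/(8D³·10) = 5.0838 N/mm
Working load F = kδ = 5.0838·56 = 284.7 N
C = 22.0/3.2 = 6.8750; K_W = (4C−1)/(4C−4)+0.615/C = 1.2171
τ_max = K_W·8FD/(πd³) = 1.2171·486.74 = 592.41 MPa
τ_max > 555 MPa → exceeds allowable

(a) 10 coils; (b) NO, τ_max = 592 MPa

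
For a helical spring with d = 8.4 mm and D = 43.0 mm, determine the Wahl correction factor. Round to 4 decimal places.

C = D/d = 43.0/8.4 = 5.1190
K_W = (4C−1)/(4C−4) + 0.615/C = 19.476/16.476 + 0.1201 = 1.3022

1.3022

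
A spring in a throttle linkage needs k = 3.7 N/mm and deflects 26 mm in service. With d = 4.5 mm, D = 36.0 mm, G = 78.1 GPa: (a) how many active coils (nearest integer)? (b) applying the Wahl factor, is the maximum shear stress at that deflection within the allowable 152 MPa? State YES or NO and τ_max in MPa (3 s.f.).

(a) 23 coils; (b) YES, τ_max = 116 MPa

N_a = Gd⁴/(8D³k) = (78.1×10³)(4.5⁴)/(8·36.0³·3.7) = 23.19 → N_a = 23
Actual rate k = Gd⁴/(8D³·23) = 3.7306 N/mm
Working load F = kδ = 3.7306·26 = 96.995 N
C = 36.0/4.5 = 8.0000; K_W = (4C−1)/(4C−4)+0.615/C = 1.1840
τ_max = K_W·8FD/(πd³) = 1.1840·97.579 = 115.53 MPa
τ_max ≤ 152 MPa → acceptable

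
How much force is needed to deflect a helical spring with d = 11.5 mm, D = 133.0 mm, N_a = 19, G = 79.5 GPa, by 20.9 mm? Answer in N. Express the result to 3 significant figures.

k = Gd⁴/(8D³N_a) = (79.5×10³)(11.5⁴)/(8·133.0³·19) = 3.8883 N/mm
F = k·δ = 3.8883 × 20.9 = 81.266 N

81.3 N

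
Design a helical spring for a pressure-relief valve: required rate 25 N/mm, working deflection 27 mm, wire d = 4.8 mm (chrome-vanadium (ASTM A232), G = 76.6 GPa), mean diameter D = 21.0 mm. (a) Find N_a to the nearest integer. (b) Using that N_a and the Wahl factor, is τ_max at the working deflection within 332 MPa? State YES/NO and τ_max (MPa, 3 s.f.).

N_a = Gd⁴/(8D³k) = (76.6×10³)(4.8⁴)/(8·21.0³·25) = 21.95 → N_a = 22
Actual rate k = Gd⁴/(8D³·22) = 24.947 N/mm
Working load F = kδ = 24.947·27 = 673.58 N
C = 21.0/4.8 = 4.3750; K_W = (4C−1)/(4C−4)+0.615/C = 1.3628
τ_max = K_W·8FD/(πd³) = 1.3628·325.7 = 443.87 MPa
τ_max > 332 MPa → exceeds allowable

(a) 22 coils; (b) NO, τ_max = 444 MPa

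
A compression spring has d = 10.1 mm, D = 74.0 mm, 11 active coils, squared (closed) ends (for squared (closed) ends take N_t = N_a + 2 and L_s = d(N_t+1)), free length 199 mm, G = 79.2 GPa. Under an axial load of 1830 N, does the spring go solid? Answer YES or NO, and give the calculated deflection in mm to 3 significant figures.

k = Gd⁴/(8D³N_a) = (79.2×10³)(10.1⁴)/(8·74.0³·11) = 23.112 N/mm
N_t = 13; L_s = 10.1·14 = 141.4 mm; δ_solid = L₀ − L_s = 199 − 141.4 = 57.6 mm
δ = F/k = 1830/23.112 = 79.181 mm
δ ≥ δ_solid → spring goes solid

YES, δ = 79.2 mm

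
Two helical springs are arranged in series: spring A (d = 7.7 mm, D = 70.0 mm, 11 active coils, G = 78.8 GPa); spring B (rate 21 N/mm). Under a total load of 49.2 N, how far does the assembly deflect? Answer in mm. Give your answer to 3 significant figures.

7.70 mm

k_A = Gd⁴/(8D³N_a) = (78.8×10³)(7.7⁴)/(8·70.0³·11) = 9.1772 N/mm
Series: 1/k_eq = 1/9.1772 + 1/21 = 0.15658; k_eq = 6.3863 N/mm
δ = F/k_eq = 49.2/6.3863 = 7.7039 mm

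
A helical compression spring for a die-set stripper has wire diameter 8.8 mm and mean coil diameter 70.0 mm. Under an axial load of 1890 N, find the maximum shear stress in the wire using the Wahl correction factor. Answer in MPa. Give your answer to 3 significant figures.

586 MPa

Spring index C = D/d = 70.0/8.8 = 7.9545
K_W = (4C−1)/(4C−4) + 0.615/C = 30.818/27.818 + 0.0773 = 1.1852
τ₀ = 8FD/(πd³) = 8·1890·70.0/(π·8.8³) = 1.0584e+06/2140.9 = 494.37 MPa
τ_max = K·τ₀ = 1.1852 × 494.37 = 585.91 MPa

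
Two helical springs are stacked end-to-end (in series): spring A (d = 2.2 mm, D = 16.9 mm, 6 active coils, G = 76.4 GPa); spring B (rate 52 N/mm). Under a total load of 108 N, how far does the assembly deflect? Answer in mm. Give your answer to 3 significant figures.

16.1 mm

k_A = Gd⁴/(8D³N_a) = (76.4×10³)(2.2⁴)/(8·16.9³·6) = 7.7247 N/mm
Series: 1/k_eq = 1/7.7247 + 1/52 = 0.14869; k_eq = 6.7256 N/mm
δ = F/k_eq = 108/6.7256 = 16.058 mm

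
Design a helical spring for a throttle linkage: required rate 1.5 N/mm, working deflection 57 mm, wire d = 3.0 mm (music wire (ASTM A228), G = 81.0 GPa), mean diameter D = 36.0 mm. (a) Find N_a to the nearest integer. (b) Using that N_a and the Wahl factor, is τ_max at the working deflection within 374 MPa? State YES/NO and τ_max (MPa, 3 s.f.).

N_a = Gd⁴/(8D³k) = (81.0×10³)(3.0⁴)/(8·36.0³·1.5) = 11.72 → N_a = 12
Actual rate k = Gd⁴/(8D³·12) = 1.4648 N/mm
Working load F = kδ = 1.4648·57 = 83.496 N
C = 36.0/3.0 = 12.0000; K_W = (4C−1)/(4C−4)+0.615/C = 1.1194
τ_max = K_W·8FD/(πd³) = 1.1194·283.49 = 317.35 MPa
τ_max ≤ 374 MPa → acceptable

(a) 12 coils; (b) YES, τ_max = 317 MPa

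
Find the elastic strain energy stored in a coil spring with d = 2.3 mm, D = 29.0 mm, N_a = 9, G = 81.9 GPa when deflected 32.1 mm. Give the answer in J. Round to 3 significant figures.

0.672 J

k = Gd⁴/(8D³N_a) = (81.9×10³)(2.3⁴)/(8·29.0³·9) = 1.3052 N/mm
U = ½kδ² = 0.5 × 1.3052 × 32.1² = 672.43 N·mm = 0.67243 J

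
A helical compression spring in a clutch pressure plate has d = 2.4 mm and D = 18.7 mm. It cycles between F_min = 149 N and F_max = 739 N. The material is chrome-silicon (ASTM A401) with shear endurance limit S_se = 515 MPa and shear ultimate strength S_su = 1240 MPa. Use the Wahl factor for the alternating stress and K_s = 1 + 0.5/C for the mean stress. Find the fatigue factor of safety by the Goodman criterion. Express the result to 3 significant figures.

C = D/d = 18.7/2.4 = 7.7917; K_W = (4C−1)/(4C−4)+0.615/C = 1.1894; K_s = 1+0.5/C = 1.0642
F_a = (F_max−F_min)/2 = 295 N; F_m = (F_max+F_min)/2 = 444 N
τ_a = K_W·8F_aD/(πd³) = 1.1894 × 1016.2 = 1208.6 MPa
τ_m = K_s·8F_mD/(πd³) = 1.0642 × 1529.4 = 1627.6 MPa
Goodman: 1/n_f = τ_a/S_se + τ_m/S_su = 1208.6/515 + 1627.6/1240 = 2.34680 + 1.31256 = 3.6594
n_f = 1/3.6594 = 0.2733

0.273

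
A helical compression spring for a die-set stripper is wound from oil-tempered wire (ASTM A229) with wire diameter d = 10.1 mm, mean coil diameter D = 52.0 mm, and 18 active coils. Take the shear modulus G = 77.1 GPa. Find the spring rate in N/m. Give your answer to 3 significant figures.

k = Gd⁴/(8D³N_a) = (77.1×10³ × 10.1⁴) / (8 × 52.0³ × 18)
  = 8.02306e+08 / 2.02476e+07 = 39.625 N/mm = 39625 N/m

39600 N/m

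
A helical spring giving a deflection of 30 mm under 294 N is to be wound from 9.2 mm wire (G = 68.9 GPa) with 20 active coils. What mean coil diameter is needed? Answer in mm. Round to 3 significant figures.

68.0 mm

Required rate k = F/δ = 294/30 = 9.8 N/mm
D = (Gd⁴/(8N_a·k))^(1/3) = (68.9×10³·9.2⁴/(8·20·9.8))^(1/3)
  = (314793)^(1/3) = 68.0260 mm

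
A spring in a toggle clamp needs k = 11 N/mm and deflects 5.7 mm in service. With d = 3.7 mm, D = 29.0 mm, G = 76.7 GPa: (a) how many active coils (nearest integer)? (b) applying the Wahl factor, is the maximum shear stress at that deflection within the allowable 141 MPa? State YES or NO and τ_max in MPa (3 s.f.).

N_a = Gd⁴/(8D³k) = (76.7×10³)(3.7⁴)/(8·29.0³·11) = 6.698 → N_a = 7
Actual rate k = Gd⁴/(8D³·7) = 10.525 N/mm
Working load F = kδ = 10.525·5.7 = 59.992 N
C = 29.0/3.7 = 7.8378; K_W = (4C−1)/(4C−4)+0.615/C = 1.1881
τ_max = K_W·8FD/(πd³) = 1.1881·87.464 = 103.92 MPa
τ_max ≤ 141 MPa → acceptable

(a) 7 coils; (b) YES, τ_max = 104 MPa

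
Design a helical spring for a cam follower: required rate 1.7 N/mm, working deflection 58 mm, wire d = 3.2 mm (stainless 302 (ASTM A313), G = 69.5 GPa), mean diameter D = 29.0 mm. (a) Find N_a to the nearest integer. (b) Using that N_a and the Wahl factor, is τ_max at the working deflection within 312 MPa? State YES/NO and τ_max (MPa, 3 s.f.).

N_a = Gd⁴/(8D³k) = (69.5×10³)(3.2⁴)/(8·29.0³·1.7) = 21.97 → N_a = 22
Actual rate k = Gd⁴/(8D³·22) = 1.6978 N/mm
Working load F = kδ = 1.6978·58 = 98.47 N
C = 29.0/3.2 = 9.0625; K_W = (4C−1)/(4C−4)+0.615/C = 1.1609
τ_max = K_W·8FD/(πd³) = 1.1609·221.92 = 257.62 MPa
τ_max ≤ 312 MPa → acceptable

(a) 22 coils; (b) YES, τ_max = 258 MPa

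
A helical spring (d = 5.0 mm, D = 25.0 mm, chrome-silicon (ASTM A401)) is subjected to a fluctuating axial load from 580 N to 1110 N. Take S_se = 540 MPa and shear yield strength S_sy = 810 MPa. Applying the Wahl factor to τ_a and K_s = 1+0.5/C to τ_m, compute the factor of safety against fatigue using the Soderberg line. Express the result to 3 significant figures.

C = D/d = 25.0/5.0 = 5.0000; K_W = (4C−1)/(4C−4)+0.615/C = 1.3105; K_s = 1+0.5/C = 1.1000
F_a = (F_max−F_min)/2 = 265 N; F_m = (F_max+F_min)/2 = 845 N
τ_a = K_W·8F_aD/(πd³) = 1.3105 × 134.96 = 176.87 MPa
τ_m = K_s·8F_mD/(πd³) = 1.1000 × 430.35 = 473.39 MPa
Soderberg: 1/n_f = τ_a/S_se + τ_m/S_sy = 176.87/540 + 473.39/810 = 0.32754 + 0.58443 = 0.91197
n_f = 1/0.91197 = 1.097

1.10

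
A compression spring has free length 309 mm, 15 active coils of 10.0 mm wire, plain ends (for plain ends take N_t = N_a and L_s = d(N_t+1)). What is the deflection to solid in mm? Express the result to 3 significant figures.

149 mm

N_t = 15; L_s = 10.0·16 = 160 mm
δ_solid = L₀ − L_s = 309 − 160 = 149 mm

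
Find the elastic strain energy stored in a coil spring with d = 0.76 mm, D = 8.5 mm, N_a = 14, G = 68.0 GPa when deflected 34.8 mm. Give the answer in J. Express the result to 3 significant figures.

0.200 J

k = Gd⁴/(8D³N_a) = (68.0×10³)(0.76⁴)/(8·8.5³·14) = 0.32983 N/mm
U = ½kδ² = 0.5 × 0.32983 × 34.8² = 199.72 N·mm = 0.19972 J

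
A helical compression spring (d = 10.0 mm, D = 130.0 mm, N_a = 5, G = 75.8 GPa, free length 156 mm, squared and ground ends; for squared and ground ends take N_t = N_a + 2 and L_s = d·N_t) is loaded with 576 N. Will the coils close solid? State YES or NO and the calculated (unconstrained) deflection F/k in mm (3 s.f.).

k = Gd⁴/(8D³N_a) = (75.8×10³)(10.0⁴)/(8·130.0³·5) = 8.6254 N/mm
N_t = 7; L_s = 10.0·7 = 70 mm; δ_solid = L₀ − L_s = 156 − 70 = 86 mm
δ = F/k = 576/8.6254 = 66.78 mm
δ < δ_solid → spring does not go solid

NO, δ = 66.8 mm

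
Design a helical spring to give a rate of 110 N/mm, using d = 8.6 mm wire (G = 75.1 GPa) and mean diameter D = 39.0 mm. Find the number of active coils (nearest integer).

N_a = Gd⁴/(8D³k) = (75.1×10³ × 8.6⁴)/(8 × 39.0³ × 110)
    = 4.10803e+08 / 5.22007e+07 = 7.87 → 8 coils

8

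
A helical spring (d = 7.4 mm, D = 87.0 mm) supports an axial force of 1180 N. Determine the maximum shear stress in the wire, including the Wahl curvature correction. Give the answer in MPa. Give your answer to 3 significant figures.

Spring index C = D/d = 87.0/7.4 = 11.7568
K_W = (4C−1)/(4C−4) + 0.615/C = 46.027/43.027 + 0.0523 = 1.1220
τ₀ = 8FD/(πd³) = 8·1180·87.0/(π·7.4³) = 821280/1273 = 645.13 MPa
τ_max = K·τ₀ = 1.1220 × 645.13 = 723.86 MPa

724 MPa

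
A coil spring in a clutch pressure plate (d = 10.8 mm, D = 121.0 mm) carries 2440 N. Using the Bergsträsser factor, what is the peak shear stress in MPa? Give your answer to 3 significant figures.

Spring index C = D/d = 121.0/10.8 = 11.2037
K_B = (4C+2)/(4C−3) = 46.815/41.815 = 1.1196
τ₀ = 8FD/(πd³) = 8·2440·121.0/(π·10.8³) = 2.36192e+06/3957.5 = 596.82 MPa
τ_max = K·τ₀ = 1.1196 × 596.82 = 668.19 MPa

668 MPa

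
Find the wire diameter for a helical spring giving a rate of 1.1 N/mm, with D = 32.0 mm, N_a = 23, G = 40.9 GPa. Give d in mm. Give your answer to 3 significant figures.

d = (8D³N_a·k / G)^(1/4) = (8·32.0³·23·1.1 / (40.9×10³))^0.25
  = (162.16)^0.25 = 3.5685 mm

3.57 mm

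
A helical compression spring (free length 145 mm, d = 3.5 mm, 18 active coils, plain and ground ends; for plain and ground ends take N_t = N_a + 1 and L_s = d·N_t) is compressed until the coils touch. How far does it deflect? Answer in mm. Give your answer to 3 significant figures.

78.5 mm

N_t = 19; L_s = 3.5·19 = 66.5 mm
δ_solid = L₀ − L_s = 145 − 66.5 = 78.5 mm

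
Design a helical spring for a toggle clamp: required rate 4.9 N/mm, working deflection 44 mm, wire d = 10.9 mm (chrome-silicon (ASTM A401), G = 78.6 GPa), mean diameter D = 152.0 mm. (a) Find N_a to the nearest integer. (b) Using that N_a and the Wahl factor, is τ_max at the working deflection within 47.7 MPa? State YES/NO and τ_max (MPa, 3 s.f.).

N_a = Gd⁴/(8D³k) = (78.6×10³)(10.9⁴)/(8·152.0³·4.9) = 8.06 → N_a = 8
Actual rate k = Gd⁴/(8D³·8) = 4.9365 N/mm
Working load F = kδ = 4.9365·44 = 217.21 N
C = 152.0/10.9 = 13.9450; K_W = (4C−1)/(4C−4)+0.615/C = 1.1020
τ_max = K_W·8FD/(πd³) = 1.1020·64.919 = 71.544 MPa
τ_max > 47.7 MPa → exceeds allowable

(a) 8 coils; (b) NO, τ_max = 71.5 MPa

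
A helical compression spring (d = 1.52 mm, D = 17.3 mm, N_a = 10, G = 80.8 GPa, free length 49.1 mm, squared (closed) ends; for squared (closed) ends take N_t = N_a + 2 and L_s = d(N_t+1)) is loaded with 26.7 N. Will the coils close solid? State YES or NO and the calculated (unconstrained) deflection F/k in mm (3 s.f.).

NO, δ = 25.6 mm

k = Gd⁴/(8D³N_a) = (80.8×10³)(1.52⁴)/(8·17.3³·10) = 1.0413 N/mm
N_t = 12; L_s = 1.52·13 = 19.76 mm; δ_solid = L₀ − L_s = 49.1 − 19.76 = 29.34 mm
δ = F/k = 26.7/1.0413 = 25.642 mm
δ < δ_solid → spring does not go solid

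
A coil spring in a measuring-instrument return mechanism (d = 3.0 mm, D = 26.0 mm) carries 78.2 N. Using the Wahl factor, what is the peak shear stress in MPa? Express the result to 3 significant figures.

Spring index C = D/d = 26.0/3.0 = 8.6667
K_W = (4C−1)/(4C−4) + 0.615/C = 33.667/30.667 + 0.0710 = 1.1688
τ₀ = 8FD/(πd³) = 8·78.2·26.0/(π·3.0³) = 16265.6/84.823 = 191.76 MPa
τ_max = K·τ₀ = 1.1688 × 191.76 = 224.13 MPa

224 MPa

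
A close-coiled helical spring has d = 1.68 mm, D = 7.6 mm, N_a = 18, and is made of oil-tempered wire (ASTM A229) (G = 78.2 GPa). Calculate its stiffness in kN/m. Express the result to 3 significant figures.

k = Gd⁴/(8D³N_a) = (78.2×10³ × 1.68⁴) / (8 × 7.6³ × 18)
  = 622937 / 63212.5 = 9.8546 N/mm

9.85 kN/m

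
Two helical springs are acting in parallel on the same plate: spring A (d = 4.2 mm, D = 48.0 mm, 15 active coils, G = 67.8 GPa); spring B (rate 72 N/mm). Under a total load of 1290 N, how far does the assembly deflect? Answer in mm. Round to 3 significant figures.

17.5 mm

k_A = Gd⁴/(8D³N_a) = (67.8×10³)(4.2⁴)/(8·48.0³·15) = 1.5897 N/mm
Parallel: k_eq = 1.5897 + 72 = 73.59 N/mm
δ = F/k_eq = 1290/73.59 = 17.53 mm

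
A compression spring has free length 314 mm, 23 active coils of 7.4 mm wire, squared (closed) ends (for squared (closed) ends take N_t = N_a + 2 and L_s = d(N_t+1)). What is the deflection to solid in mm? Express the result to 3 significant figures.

122 mm

N_t = 25; L_s = 7.4·26 = 192.4 mm
δ_solid = L₀ − L_s = 314 − 192.4 = 121.6 mm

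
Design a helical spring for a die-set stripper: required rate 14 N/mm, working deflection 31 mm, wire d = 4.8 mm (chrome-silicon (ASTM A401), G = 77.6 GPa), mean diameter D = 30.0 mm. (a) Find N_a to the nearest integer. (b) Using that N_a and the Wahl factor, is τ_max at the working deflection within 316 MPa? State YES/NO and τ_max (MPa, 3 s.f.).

(a) 14 coils; (b) NO, τ_max = 362 MPa

N_a = Gd⁴/(8D³k) = (77.6×10³)(4.8⁴)/(8·30.0³·14) = 13.62 → N_a = 14
Actual rate k = Gd⁴/(8D³·14) = 13.622 N/mm
Working load F = kδ = 13.622·31 = 422.29 N
C = 30.0/4.8 = 6.2500; K_W = (4C−1)/(4C−4)+0.615/C = 1.2413
τ_max = K_W·8FD/(πd³) = 1.2413·291.71 = 362.08 MPa
τ_max > 316 MPa → exceeds allowable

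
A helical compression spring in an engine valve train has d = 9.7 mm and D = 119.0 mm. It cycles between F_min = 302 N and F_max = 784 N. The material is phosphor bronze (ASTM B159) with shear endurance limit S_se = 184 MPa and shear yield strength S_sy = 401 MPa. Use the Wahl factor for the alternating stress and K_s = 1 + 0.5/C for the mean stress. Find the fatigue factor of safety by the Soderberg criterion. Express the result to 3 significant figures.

C = D/d = 119.0/9.7 = 12.2680; K_W = (4C−1)/(4C−4)+0.615/C = 1.1167; K_s = 1+0.5/C = 1.0408
F_a = (F_max−F_min)/2 = 241 N; F_m = (F_max+F_min)/2 = 543 N
τ_a = K_W·8F_aD/(πd³) = 1.1167 × 80.018 = 89.356 MPa
τ_m = K_s·8F_mD/(πd³) = 1.0408 × 180.29 = 187.64 MPa
Soderberg: 1/n_f = τ_a/S_se + τ_m/S_sy = 89.356/184 + 187.64/401 = 0.48563 + 0.46793 = 0.95355
n_f = 1/0.95355 = 1.049

1.05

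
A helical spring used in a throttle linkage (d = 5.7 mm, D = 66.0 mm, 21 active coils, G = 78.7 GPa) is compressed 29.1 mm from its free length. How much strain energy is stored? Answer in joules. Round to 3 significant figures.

0.728 J

k = Gd⁴/(8D³N_a) = (78.7×10³)(5.7⁴)/(8·66.0³·21) = 1.72 N/mm
U = ½kδ² = 0.5 × 1.72 × 29.1² = 728.26 N·mm = 0.72826 J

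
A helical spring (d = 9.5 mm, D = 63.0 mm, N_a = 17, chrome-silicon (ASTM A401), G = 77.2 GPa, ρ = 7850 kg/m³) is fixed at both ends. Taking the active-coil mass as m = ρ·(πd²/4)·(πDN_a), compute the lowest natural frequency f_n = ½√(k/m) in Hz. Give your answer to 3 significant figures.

49.7 Hz

k = Gd⁴/(8D³N_a) = (77.2×10³)(9.5⁴)/(8·63.0³·17) = 18.491 N/mm = 18491 N/m
Wire length L = πDN_a = π·63.0·17 = 3364.6 mm
m = ρ·(πd²/4)·L = 7850 × 70.882×10⁻⁶ m² × 3.3646 m = 1.8722 kg
f_n = ½√(k/m) = 0.5·√(18491/1.8722) = 0.5·√(9876.5) = 49.69 Hz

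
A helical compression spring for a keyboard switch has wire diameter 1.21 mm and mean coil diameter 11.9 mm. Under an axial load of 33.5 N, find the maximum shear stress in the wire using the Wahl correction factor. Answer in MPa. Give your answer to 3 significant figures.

Spring index C = D/d = 11.9/1.21 = 9.8347
K_W = (4C−1)/(4C−4) + 0.615/C = 38.339/35.339 + 0.0625 = 1.1474
τ₀ = 8FD/(πd³) = 8·33.5·11.9/(π·1.21³) = 3189.2/5.5655 = 573.03 MPa
τ_max = K·τ₀ = 1.1474 × 573.03 = 657.51 MPa

658 MPa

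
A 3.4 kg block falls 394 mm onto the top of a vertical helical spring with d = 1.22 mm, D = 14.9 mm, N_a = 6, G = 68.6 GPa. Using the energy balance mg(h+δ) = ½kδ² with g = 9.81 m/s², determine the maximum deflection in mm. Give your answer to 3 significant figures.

204 mm

k = Gd⁴/(8D³N_a) = (68.6×10³)(1.22⁴)/(8·14.9³·6) = 0.95711 N/mm
W = mg = 3.4 × 9.81 = 33.354 N
½kδ² − Wδ − Wh = 0 → δ = (W + √(W² + 2kWh))/k
δ = (33.354 + √(1112.5 + 25155.8))/0.95711 = (33.354 + 162.07)/0.95711 = 204.19 mm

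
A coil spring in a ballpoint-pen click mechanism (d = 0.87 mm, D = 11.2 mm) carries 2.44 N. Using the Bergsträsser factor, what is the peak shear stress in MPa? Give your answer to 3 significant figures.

117 MPa

Spring index C = D/d = 11.2/0.87 = 12.8736
K_B = (4C+2)/(4C−3) = 53.494/48.494 = 1.1031
τ₀ = 8FD/(πd³) = 8·2.44·11.2/(π·0.87³) = 218.624/2.0687 = 105.68 MPa
τ_max = K·τ₀ = 1.1031 × 105.68 = 116.58 MPa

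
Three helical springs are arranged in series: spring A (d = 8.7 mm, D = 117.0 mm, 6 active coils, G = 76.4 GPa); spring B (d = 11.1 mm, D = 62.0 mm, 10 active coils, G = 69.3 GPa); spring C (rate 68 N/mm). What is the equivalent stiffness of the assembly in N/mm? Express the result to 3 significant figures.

k_A = Gd⁴/(8D³N_a) = (76.4×10³)(8.7⁴)/(8·117.0³·6) = 5.6934 N/mm
k_B = Gd⁴/(8D³N_a) = (69.3×10³)(11.1⁴)/(8·62.0³·10) = 55.177 N/mm
Series: 1/k_eq = 1/5.6934 + 1/55.177 + 1/68 = 0.20847; k_eq = 4.7968 N/mm

4.80 N/mm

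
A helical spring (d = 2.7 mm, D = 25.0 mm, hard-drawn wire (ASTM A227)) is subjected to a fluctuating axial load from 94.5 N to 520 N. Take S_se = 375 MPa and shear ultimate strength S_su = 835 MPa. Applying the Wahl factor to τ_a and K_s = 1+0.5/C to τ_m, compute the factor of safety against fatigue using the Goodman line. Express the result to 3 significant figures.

C = D/d = 25.0/2.7 = 9.2593; K_W = (4C−1)/(4C−4)+0.615/C = 1.1572; K_s = 1+0.5/C = 1.0540
F_a = (F_max−F_min)/2 = 212.75 N; F_m = (F_max+F_min)/2 = 307.25 N
τ_a = K_W·8F_aD/(πd³) = 1.1572 × 688.11 = 796.3 MPa
τ_m = K_s·8F_mD/(πd³) = 1.0540 × 993.76 = 1047.4 MPa
Goodman: 1/n_f = τ_a/S_se + τ_m/S_su = 796.3/375 + 1047.4/835 = 2.12347 + 1.25440 = 3.3779
n_f = 1/3.3779 = 0.296

0.296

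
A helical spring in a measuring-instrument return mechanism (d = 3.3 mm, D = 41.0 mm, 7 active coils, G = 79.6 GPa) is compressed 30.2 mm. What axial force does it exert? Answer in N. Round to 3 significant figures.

k = Gd⁴/(8D³N_a) = (79.6×10³)(3.3⁴)/(8·41.0³·7) = 2.4458 N/mm
F = k·δ = 2.4458 × 30.2 = 73.865 N

73.9 N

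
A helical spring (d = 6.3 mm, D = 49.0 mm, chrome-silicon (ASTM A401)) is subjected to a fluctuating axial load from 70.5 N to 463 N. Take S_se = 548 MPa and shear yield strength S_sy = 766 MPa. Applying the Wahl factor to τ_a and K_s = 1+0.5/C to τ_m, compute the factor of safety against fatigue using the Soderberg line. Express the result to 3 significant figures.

C = D/d = 49.0/6.3 = 7.7778; K_W = (4C−1)/(4C−4)+0.615/C = 1.1897; K_s = 1+0.5/C = 1.0643
F_a = (F_max−F_min)/2 = 196.25 N; F_m = (F_max+F_min)/2 = 266.75 N
τ_a = K_W·8F_aD/(πd³) = 1.1897 × 97.932 = 116.51 MPa
τ_m = K_s·8F_mD/(πd³) = 1.0643 × 133.11 = 141.67 MPa
Soderberg: 1/n_f = τ_a/S_se + τ_m/S_sy = 116.51/548 + 141.67/766 = 0.21261 + 0.18495 = 0.39756
n_f = 1/0.39756 = 2.515

2.52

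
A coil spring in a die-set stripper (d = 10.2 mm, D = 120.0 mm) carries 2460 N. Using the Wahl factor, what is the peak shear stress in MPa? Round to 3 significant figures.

795 MPa

Spring index C = D/d = 120.0/10.2 = 11.7647
K_W = (4C−1)/(4C−4) + 0.615/C = 46.059/43.059 + 0.0523 = 1.1219
τ₀ = 8FD/(πd³) = 8·2460·120.0/(π·10.2³) = 2.3616e+06/3333.9 = 708.36 MPa
τ_max = K·τ₀ = 1.1219 × 708.36 = 794.75 MPa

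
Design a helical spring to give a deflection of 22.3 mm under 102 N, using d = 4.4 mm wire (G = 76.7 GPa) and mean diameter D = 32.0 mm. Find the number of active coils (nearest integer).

Required rate k = F/δ = 102/22.3 = 4.574 N/mm
N_a = Gd⁴/(8D³k) = (76.7×10³ × 4.4⁴)/(8 × 32.0³ × 4.574)
    = 2.87479e+07 / 1.19904e+06 = 23.98 → 24 coils

24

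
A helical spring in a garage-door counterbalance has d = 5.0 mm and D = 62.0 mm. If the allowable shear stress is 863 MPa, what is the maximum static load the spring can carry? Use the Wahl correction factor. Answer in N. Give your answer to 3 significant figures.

613 N

C = D/d = 62.0/5.0 = 12.4000
K_W = (4C−1)/(4C−4) + 0.615/C = 48.600/45.600 + 0.0496 = 1.1154
τ_max = K·8FD/(πd³) → F_max = τ_allow·πd³/(8DK)
F_max = 863·π·5.0³/(8·62.0·1.1154) = 3.389e+05/553.23 = 612.58 N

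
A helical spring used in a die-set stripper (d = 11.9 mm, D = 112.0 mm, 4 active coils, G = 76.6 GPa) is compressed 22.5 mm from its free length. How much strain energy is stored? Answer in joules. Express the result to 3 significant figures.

k = Gd⁴/(8D³N_a) = (76.6×10³)(11.9⁴)/(8·112.0³·4) = 34.167 N/mm
U = ½kδ² = 0.5 × 34.167 × 22.5² = 8648.6 N·mm = 8.6486 J

8.65 J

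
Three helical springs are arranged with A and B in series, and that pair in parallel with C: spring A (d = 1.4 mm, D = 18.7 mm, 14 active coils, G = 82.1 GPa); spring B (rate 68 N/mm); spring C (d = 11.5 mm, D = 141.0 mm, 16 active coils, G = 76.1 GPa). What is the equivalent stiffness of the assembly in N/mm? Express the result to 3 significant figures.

k_A = Gd⁴/(8D³N_a) = (82.1×10³)(1.4⁴)/(8·18.7³·14) = 0.43064 N/mm
k_C = Gd⁴/(8D³N_a) = (76.1×10³)(11.5⁴)/(8·141.0³·16) = 3.7094 N/mm
Springs A,B series: k_AB = 1/(1/0.43064+1/68) = 0.42793 N/mm; parallel with C: k_eq = 0.42793+3.7094 = 4.1374 N/mm

4.14 N/mm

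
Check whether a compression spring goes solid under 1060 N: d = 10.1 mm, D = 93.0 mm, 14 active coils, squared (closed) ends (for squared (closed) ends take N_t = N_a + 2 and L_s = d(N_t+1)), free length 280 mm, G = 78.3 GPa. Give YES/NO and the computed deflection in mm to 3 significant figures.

YES, δ = 117 mm

k = Gd⁴/(8D³N_a) = (78.3×10³)(10.1⁴)/(8·93.0³·14) = 9.0444 N/mm
N_t = 16; L_s = 10.1·17 = 171.7 mm; δ_solid = L₀ − L_s = 280 − 171.7 = 108.3 mm
δ = F/k = 1060/9.0444 = 117.2 mm
δ ≥ δ_solid → spring goes solid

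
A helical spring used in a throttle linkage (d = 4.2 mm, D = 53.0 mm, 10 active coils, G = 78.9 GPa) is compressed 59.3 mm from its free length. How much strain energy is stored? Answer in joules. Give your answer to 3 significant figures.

3.62 J

k = Gd⁴/(8D³N_a) = (78.9×10³)(4.2⁴)/(8·53.0³·10) = 2.0614 N/mm
U = ½kδ² = 0.5 × 2.0614 × 59.3² = 3624.4 N·mm = 3.6244 J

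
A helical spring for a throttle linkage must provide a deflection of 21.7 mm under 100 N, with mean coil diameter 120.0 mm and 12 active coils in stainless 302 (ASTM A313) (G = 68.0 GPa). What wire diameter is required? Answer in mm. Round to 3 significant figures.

Required rate k = F/δ = 100/21.7 = 4.6083 N/mm
d = (8D³N_a·k / G)^(1/4) = (8·120.0³·12·4.6083 / (68.0×10³))^0.25
  = (11242)^0.25 = 10.2970 mm

10.3 mm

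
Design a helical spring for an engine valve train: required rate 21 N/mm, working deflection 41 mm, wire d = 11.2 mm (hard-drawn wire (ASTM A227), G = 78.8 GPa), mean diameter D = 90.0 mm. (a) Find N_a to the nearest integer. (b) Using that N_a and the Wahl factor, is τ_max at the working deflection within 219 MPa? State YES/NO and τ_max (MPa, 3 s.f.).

N_a = Gd⁴/(8D³k) = (78.8×10³)(11.2⁴)/(8·90.0³·21) = 10.12 → N_a = 10
Actual rate k = Gd⁴/(8D³·10) = 21.261 N/mm
Working load F = kδ = 21.261·41 = 871.7 N
C = 90.0/11.2 = 8.0357; K_W = (4C−1)/(4C−4)+0.615/C = 1.1831
τ_max = K_W·8FD/(πd³) = 1.1831·142.2 = 168.24 MPa
τ_max ≤ 219 MPa → acceptable

(a) 10 coils; (b) YES, τ_max = 168 MPa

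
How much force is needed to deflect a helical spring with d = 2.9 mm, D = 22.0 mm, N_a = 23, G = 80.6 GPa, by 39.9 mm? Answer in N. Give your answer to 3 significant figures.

116 N

k = Gd⁴/(8D³N_a) = (80.6×10³)(2.9⁴)/(8·22.0³·23) = 2.9097 N/mm
F = k·δ = 2.9097 × 39.9 = 116.1 N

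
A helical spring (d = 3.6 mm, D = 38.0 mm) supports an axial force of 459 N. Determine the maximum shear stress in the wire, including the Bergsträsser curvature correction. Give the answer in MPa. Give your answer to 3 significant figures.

1070 MPa

Spring index C = D/d = 38.0/3.6 = 10.5556
K_B = (4C+2)/(4C−3) = 44.222/39.222 = 1.1275
τ₀ = 8FD/(πd³) = 8·459·38.0/(π·3.6³) = 139536/146.57 = 951.98 MPa
τ_max = K·τ₀ = 1.1275 × 951.98 = 1073.3 MPa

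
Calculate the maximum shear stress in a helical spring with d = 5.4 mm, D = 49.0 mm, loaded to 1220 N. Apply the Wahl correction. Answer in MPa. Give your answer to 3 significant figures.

1120 MPa

Spring index C = D/d = 49.0/5.4 = 9.0741
K_W = (4C−1)/(4C−4) + 0.615/C = 35.296/32.296 + 0.0678 = 1.1607
τ₀ = 8FD/(πd³) = 8·1220·49.0/(π·5.4³) = 478240/494.69 = 966.75 MPa
τ_max = K·τ₀ = 1.1607 × 966.75 = 1122.1 MPa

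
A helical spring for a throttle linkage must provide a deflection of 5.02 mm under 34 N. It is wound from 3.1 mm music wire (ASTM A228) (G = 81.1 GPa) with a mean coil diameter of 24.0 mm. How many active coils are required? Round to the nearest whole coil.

10

Required rate k = F/δ = 34/5.02 = 6.7729 N/mm
N_a = Gd⁴/(8D³k) = (81.1×10³ × 3.1⁴)/(8 × 24.0³ × 6.7729)
    = 7.48976e+06 / 749029 = 9.999 → 10 coils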